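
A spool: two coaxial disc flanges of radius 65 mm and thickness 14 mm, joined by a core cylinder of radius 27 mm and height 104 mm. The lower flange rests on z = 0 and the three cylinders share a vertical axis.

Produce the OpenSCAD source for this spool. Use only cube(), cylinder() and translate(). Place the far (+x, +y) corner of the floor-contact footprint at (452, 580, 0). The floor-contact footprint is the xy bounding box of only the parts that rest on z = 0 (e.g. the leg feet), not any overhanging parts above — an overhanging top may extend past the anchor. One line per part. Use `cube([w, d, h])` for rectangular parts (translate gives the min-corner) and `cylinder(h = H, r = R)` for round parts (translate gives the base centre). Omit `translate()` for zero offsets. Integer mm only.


translate([387, 515, 0]) cylinder(h = 14, r = 65);
translate([387, 515, 14]) cylinder(h = 104, r = 27);
translate([387, 515, 118]) cylinder(h = 14, r = 65);


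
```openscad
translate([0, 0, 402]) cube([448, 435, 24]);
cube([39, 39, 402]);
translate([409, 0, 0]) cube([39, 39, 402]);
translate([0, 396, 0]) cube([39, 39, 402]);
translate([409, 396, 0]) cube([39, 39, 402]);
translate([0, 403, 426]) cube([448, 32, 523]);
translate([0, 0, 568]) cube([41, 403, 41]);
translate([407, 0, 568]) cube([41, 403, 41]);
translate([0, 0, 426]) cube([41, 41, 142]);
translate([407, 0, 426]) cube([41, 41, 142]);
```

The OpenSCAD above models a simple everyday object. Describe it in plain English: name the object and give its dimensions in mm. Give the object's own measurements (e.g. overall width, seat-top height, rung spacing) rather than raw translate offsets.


A chair. The seat is a 448×435×24 mm slab with its top at z = 426 mm, on four 39×39 mm corner legs (flush with the seat edges, standing on z = 0). A flat backrest 32 mm thick, 523 mm tall, spans the full seat width and rises from the seat top along its +y edge, rear face flush with the rear of the seat. Two armrests of 41×41 mm section run along each side from the seat's front edge to the front of the backrest, top faces 183 mm above the seat top and outer faces flush with the seat's x-edges; a 41×41 mm post under the front of each armrest stands on the seat at the front corner.


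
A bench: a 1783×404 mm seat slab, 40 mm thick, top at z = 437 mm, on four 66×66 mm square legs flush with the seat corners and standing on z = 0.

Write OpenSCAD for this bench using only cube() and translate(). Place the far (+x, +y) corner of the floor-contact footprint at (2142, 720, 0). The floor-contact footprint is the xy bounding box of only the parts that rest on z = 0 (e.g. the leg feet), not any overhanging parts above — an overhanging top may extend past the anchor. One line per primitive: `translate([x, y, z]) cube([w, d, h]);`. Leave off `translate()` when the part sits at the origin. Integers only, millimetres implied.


// leg_h = 437 − 40 = 397
translate([359, 316, 397]) cube([1783, 404, 40]);
translate([359, 316, 0]) cube([66, 66, 397]);
translate([359, 654, 0]) cube([66, 66, 397]);
translate([2076, 316, 0]) cube([66, 66, 397]);
translate([2076, 654, 0]) cube([66, 66, 397]);


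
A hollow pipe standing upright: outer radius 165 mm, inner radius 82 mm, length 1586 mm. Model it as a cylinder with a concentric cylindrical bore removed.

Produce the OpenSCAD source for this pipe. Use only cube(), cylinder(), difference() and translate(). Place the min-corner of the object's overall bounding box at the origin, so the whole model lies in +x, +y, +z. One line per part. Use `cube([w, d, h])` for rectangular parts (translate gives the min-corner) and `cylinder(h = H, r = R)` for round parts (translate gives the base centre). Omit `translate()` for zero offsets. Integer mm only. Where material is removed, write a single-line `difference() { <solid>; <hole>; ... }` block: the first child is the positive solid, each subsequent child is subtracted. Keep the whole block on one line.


difference() { translate([165, 165, 0]) cylinder(h = 1586, r = 165); translate([165, 165, 0]) cylinder(h = 1586, r = 82); }


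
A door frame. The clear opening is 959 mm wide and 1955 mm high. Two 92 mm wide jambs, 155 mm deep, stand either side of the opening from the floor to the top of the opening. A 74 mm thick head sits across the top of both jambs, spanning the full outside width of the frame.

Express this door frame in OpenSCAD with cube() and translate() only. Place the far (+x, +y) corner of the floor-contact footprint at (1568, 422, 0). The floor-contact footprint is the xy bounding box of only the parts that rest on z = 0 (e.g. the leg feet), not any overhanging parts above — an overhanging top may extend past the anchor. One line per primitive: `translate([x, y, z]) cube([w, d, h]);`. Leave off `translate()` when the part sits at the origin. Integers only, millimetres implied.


translate([425, 267, 0]) cube([92, 155, 1955]);
translate([1476, 267, 0]) cube([92, 155, 1955]);
translate([425, 267, 1955]) cube([1143, 155, 74]);


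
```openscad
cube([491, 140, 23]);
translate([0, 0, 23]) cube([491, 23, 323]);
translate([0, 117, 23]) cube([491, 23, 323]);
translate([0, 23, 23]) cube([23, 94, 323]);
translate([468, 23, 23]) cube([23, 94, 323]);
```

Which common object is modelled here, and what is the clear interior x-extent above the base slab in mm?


An open box. The internal width is 445 mm.

A 491×140 base slab with four walls standing on it — an open box. The base is 491 mm wide and the walls are 23 mm thick, so the internal width is 491 − 2 × 23 = 445 mm.


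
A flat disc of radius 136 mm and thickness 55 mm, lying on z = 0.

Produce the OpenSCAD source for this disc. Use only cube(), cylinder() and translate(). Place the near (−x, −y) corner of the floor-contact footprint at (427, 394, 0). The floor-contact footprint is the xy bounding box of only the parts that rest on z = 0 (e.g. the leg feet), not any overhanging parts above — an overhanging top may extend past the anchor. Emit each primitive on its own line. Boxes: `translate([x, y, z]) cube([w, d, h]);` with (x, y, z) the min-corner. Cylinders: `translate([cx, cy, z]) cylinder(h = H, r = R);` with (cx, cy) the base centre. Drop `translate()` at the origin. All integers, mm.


translate([563, 530, 0]) cylinder(h = 55, r = 136);


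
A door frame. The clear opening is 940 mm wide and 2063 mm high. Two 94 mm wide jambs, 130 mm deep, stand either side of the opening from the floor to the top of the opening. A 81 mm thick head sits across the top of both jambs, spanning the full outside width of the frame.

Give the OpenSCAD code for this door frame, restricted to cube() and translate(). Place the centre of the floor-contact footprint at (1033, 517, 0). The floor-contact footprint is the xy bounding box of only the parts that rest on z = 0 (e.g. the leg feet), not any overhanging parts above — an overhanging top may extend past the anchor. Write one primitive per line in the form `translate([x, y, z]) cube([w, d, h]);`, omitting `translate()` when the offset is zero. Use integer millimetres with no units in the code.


translate([469, 452, 0]) cube([94, 130, 2063]);
translate([1503, 452, 0]) cube([94, 130, 2063]);
translate([469, 452, 2063]) cube([1128, 130, 81]);


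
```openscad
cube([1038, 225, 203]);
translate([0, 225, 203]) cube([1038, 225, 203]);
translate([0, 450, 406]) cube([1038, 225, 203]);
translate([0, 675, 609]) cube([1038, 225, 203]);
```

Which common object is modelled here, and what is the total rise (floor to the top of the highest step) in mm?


A staircase. The total rise is 812 mm.

4 identical blocks, each offset up and back from the previous — a staircase. Each step is 203 mm tall and there are 4 of them, so the total rise is 4 × 203 = 812 mm.


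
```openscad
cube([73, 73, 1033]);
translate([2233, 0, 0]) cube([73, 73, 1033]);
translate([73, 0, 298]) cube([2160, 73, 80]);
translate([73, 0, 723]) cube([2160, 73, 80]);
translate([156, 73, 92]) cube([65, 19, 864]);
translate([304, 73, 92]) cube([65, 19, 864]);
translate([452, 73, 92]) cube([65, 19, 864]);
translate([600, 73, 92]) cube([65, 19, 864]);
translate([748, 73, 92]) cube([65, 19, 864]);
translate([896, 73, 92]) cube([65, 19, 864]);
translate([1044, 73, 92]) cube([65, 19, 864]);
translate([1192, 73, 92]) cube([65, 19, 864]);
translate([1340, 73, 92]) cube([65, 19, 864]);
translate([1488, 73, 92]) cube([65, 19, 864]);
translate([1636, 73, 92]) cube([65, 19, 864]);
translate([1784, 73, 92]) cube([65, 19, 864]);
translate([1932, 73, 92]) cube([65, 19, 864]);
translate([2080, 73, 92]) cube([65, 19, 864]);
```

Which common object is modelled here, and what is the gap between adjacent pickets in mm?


A fence section. The picket gap is 83 mm.

Two posts, two rails, 14 pickets — a fence section. Span 2160 mm holds 14 pickets of 65 mm with 15 equal gaps: ⌊(2160 − 14·65) / 15⌋ = 83 mm.


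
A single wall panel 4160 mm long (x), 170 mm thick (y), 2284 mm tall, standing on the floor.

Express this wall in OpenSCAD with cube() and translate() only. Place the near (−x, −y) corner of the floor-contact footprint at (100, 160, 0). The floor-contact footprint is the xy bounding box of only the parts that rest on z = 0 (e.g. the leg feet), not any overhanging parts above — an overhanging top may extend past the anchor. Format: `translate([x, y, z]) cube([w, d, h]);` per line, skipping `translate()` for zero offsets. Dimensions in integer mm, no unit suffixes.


translate([100, 160, 0]) cube([4160, 170, 2284]);


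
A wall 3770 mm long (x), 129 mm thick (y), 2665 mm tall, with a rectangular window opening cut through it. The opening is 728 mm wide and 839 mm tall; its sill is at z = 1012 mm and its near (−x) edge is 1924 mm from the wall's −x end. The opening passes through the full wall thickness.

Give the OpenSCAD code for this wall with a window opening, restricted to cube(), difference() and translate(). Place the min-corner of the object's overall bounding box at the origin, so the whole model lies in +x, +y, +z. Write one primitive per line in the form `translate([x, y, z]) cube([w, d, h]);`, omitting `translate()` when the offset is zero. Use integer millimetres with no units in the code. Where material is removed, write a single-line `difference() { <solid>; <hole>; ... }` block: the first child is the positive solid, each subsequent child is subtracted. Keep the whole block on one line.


difference() { cube([3770, 129, 2665]); translate([1924, 0, 1012]) cube([728, 129, 839]); }


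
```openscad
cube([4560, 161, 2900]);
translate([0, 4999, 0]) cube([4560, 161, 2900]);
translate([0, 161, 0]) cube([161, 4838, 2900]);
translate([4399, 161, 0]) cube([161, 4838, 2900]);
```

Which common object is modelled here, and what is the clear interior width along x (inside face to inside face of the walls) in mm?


A house (or room) frame. The interior width is 4238 mm.

Four 2900 mm walls enclosing a rectangle with no floor or roof — a room or house frame. Outside width is 4560 mm and wall thickness is 161 mm, so the interior width is 4560 − 2 × 161 = 4238 mm.


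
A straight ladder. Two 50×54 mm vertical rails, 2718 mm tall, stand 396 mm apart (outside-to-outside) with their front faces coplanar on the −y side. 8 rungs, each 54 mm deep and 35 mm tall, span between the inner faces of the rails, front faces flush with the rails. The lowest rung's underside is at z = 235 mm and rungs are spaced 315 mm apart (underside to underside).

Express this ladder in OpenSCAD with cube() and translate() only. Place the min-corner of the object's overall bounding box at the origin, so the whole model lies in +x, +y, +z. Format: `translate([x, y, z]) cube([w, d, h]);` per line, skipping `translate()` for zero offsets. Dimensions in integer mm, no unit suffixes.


cube([50, 54, 2718]);
translate([346, 0, 0]) cube([50, 54, 2718]);
translate([50, 0, 235]) cube([296, 54, 35]);
translate([50, 0, 550]) cube([296, 54, 35]);
translate([50, 0, 865]) cube([296, 54, 35]);
translate([50, 0, 1180]) cube([296, 54, 35]);
translate([50, 0, 1495]) cube([296, 54, 35]);
translate([50, 0, 1810]) cube([296, 54, 35]);
translate([50, 0, 2125]) cube([296, 54, 35]);
translate([50, 0, 2440]) cube([296, 54, 35]);


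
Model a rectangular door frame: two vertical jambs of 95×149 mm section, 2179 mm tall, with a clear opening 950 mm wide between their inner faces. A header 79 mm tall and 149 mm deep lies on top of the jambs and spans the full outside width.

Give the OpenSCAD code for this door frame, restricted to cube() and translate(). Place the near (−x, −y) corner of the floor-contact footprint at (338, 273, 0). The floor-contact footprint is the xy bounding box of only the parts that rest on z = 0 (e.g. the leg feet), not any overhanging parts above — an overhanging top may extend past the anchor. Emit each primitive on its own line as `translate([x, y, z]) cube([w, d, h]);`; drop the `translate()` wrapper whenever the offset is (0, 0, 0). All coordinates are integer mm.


translate([338, 273, 0]) cube([95, 149, 2179]);
translate([1383, 273, 0]) cube([95, 149, 2179]);
translate([338, 273, 2179]) cube([1140, 149, 79]);


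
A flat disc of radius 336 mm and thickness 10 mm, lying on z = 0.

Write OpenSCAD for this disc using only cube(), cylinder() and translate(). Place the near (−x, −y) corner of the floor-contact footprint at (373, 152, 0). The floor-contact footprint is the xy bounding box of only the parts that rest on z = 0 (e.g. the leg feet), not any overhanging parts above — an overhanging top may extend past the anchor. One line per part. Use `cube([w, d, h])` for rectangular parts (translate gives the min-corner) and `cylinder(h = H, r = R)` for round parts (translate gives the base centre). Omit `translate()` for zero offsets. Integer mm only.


translate([709, 488, 0]) cylinder(h = 10, r = 336);


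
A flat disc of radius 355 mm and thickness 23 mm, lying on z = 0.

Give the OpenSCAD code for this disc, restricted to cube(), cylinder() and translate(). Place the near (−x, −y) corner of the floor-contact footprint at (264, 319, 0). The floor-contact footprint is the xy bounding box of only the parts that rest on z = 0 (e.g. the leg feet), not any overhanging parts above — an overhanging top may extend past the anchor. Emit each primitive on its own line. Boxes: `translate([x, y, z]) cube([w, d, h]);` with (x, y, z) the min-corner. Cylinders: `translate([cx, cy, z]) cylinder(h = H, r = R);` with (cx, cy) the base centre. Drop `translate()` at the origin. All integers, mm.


translate([619, 674, 0]) cylinder(h = 23, r = 355);


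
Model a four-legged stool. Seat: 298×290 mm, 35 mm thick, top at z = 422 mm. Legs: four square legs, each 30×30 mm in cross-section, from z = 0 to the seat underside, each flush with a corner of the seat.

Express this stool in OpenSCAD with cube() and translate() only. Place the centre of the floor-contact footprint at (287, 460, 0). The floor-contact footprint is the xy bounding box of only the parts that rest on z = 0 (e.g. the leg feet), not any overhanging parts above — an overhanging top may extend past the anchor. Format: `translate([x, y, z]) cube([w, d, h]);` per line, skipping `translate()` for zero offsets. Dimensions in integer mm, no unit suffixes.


translate([138, 315, 387]) cube([298, 290, 35]);
translate([138, 315, 0]) cube([30, 30, 387]);
translate([406, 315, 0]) cube([30, 30, 387]);
translate([138, 575, 0]) cube([30, 30, 387]);
translate([406, 575, 0]) cube([30, 30, 387]);


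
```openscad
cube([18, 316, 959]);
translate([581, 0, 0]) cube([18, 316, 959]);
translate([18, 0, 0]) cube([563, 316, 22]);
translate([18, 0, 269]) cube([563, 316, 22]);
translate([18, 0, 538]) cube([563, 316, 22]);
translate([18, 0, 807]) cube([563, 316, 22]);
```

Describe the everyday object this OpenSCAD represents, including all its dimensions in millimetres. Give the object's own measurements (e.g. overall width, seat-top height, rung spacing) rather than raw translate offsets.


An open bookshelf. Two side panels, each 18 mm thick, 316 mm deep and 959 mm tall, stand 599 mm apart (outside-to-outside). Between them sit 4 shelves, each 22 mm thick and 316 mm deep, spanning the full gap between the sides. The bottom shelf rests on the floor (its underside at z = 0) and the clear gap between one shelf's top and the next shelf's underside is 247 mm.


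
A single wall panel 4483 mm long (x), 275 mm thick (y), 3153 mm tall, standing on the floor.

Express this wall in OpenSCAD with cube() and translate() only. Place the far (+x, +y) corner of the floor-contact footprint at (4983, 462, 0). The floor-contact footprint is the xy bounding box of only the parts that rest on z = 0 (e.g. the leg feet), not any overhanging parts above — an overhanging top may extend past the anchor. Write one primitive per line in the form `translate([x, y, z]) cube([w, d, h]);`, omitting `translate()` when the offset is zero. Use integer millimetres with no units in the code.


translate([500, 187, 0]) cube([4483, 275, 3153]);


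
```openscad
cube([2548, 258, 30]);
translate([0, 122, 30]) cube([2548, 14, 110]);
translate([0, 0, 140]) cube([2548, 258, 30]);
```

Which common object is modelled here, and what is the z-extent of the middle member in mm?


An I-beam. The web height is 110 mm.

Two wide flanges with a thin centred web — an I-beam. Overall 170 mm minus two 30 mm flanges gives a web of 170 − 2·30 = 110 mm.


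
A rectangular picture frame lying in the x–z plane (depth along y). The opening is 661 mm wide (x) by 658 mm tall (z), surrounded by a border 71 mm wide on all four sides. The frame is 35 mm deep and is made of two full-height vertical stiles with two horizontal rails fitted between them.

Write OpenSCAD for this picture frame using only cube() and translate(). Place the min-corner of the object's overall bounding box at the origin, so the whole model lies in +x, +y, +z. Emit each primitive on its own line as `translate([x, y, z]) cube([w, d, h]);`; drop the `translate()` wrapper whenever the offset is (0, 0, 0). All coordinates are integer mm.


cube([71, 35, 800]);
translate([732, 0, 0]) cube([71, 35, 800]);
translate([71, 0, 0]) cube([661, 35, 71]);
translate([71, 0, 729]) cube([661, 35, 71]);


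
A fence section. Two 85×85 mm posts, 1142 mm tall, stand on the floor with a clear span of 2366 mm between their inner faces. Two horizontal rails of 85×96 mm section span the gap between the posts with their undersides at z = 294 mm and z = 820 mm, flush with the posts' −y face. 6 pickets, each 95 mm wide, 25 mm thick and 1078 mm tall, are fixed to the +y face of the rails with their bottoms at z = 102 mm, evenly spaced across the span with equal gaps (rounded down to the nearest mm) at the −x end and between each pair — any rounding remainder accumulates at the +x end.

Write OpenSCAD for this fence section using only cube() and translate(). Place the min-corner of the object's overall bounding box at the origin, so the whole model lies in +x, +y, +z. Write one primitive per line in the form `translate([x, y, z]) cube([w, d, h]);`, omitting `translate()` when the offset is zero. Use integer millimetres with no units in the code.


cube([85, 85, 1142]);
translate([2451, 0, 0]) cube([85, 85, 1142]);
translate([85, 0, 294]) cube([2366, 85, 96]);
translate([85, 0, 820]) cube([2366, 85, 96]);
translate([341, 85, 102]) cube([95, 25, 1078]);
translate([692, 85, 102]) cube([95, 25, 1078]);
translate([1043, 85, 102]) cube([95, 25, 1078]);
translate([1394, 85, 102]) cube([95, 25, 1078]);
translate([1745, 85, 102]) cube([95, 25, 1078]);
translate([2096, 85, 102]) cube([95, 25, 1078]);


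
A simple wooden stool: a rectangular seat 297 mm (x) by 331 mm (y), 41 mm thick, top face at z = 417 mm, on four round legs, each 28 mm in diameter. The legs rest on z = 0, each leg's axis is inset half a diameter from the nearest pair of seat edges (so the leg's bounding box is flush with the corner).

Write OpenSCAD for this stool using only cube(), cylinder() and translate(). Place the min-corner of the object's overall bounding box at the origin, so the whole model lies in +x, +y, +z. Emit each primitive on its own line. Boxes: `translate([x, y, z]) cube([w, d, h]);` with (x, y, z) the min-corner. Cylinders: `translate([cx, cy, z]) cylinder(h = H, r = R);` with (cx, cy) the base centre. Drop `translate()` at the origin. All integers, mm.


// leg_h = 417 - 41 = 376
translate([0, 0, 376]) cube([297, 331, 41]);
translate([14, 14, 0]) cylinder(h = 376, r = 14);
translate([283, 14, 0]) cylinder(h = 376, r = 14);
translate([14, 317, 0]) cylinder(h = 376, r = 14);
translate([283, 317, 0]) cylinder(h = 376, r = 14);


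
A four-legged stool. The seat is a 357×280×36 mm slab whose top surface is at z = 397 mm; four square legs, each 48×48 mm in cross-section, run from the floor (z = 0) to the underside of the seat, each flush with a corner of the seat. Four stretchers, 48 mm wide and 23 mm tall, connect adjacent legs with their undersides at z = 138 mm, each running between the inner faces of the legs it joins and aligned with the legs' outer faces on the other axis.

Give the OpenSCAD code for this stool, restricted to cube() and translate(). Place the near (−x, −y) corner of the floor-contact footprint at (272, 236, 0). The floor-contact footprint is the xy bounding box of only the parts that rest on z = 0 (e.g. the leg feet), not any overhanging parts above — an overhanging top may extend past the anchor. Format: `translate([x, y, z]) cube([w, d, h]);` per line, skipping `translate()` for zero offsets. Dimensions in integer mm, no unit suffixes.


translate([272, 236, 361]) cube([357, 280, 36]);
translate([272, 236, 0]) cube([48, 48, 361]);
translate([581, 236, 0]) cube([48, 48, 361]);
translate([272, 468, 0]) cube([48, 48, 361]);
translate([581, 468, 0]) cube([48, 48, 361]);
translate([320, 236, 138]) cube([261, 48, 23]);
translate([320, 468, 138]) cube([261, 48, 23]);
translate([272, 284, 138]) cube([48, 184, 23]);
translate([581, 284, 138]) cube([48, 184, 23]);


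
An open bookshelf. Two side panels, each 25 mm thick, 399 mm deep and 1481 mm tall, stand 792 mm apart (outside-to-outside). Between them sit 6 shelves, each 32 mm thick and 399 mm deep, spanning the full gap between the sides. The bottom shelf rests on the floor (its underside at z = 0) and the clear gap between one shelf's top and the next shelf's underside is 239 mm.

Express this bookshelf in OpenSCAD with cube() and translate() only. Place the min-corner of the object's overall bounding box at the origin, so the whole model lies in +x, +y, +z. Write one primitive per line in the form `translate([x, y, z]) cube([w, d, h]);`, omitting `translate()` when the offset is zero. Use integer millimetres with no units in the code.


cube([25, 399, 1481]);
translate([767, 0, 0]) cube([25, 399, 1481]);
translate([25, 0, 0]) cube([742, 399, 32]);
translate([25, 0, 271]) cube([742, 399, 32]);
translate([25, 0, 542]) cube([742, 399, 32]);
translate([25, 0, 813]) cube([742, 399, 32]);
translate([25, 0, 1084]) cube([742, 399, 32]);
translate([25, 0, 1355]) cube([742, 399, 32]);


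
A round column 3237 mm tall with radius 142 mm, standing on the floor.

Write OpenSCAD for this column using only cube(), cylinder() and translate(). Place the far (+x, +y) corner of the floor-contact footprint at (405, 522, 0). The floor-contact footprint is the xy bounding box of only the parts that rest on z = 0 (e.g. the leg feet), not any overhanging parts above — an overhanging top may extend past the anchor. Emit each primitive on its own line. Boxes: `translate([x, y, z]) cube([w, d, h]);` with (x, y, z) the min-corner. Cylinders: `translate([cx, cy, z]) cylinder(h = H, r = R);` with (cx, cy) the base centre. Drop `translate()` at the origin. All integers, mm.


translate([263, 380, 0]) cylinder(h = 3237, r = 142);


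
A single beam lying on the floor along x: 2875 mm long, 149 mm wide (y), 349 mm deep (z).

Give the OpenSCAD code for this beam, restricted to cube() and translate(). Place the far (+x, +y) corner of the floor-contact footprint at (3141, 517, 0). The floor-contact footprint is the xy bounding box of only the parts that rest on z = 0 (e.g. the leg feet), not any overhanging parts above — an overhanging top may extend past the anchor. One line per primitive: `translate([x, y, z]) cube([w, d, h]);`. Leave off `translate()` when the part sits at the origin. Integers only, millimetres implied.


translate([266, 368, 0]) cube([2875, 149, 349]);


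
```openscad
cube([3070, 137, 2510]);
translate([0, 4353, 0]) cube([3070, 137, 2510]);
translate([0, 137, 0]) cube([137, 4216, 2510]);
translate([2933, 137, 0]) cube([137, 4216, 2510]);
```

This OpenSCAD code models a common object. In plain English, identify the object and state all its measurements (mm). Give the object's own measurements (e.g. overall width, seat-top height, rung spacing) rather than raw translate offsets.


The wall frame of a small rectangular building: four walls, each 2510 mm tall and 137 mm thick, enclosing a footprint 3070 mm (x) by 4490 mm (y) outside-to-outside, with no floor or roof. The front and back walls (the −y and +y sides) span the full width; the two side walls fit between them.


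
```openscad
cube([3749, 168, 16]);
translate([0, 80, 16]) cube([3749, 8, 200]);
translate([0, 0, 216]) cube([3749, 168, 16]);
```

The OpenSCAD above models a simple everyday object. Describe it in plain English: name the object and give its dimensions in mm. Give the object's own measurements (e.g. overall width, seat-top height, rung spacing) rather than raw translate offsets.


An I-beam lying along x, 3749 mm long. Overall section height 232 mm. Two flanges 168 mm wide (y) and 16 mm thick, one on the floor and one at the top; a web 8 mm thick runs between them, centred on the flange width.


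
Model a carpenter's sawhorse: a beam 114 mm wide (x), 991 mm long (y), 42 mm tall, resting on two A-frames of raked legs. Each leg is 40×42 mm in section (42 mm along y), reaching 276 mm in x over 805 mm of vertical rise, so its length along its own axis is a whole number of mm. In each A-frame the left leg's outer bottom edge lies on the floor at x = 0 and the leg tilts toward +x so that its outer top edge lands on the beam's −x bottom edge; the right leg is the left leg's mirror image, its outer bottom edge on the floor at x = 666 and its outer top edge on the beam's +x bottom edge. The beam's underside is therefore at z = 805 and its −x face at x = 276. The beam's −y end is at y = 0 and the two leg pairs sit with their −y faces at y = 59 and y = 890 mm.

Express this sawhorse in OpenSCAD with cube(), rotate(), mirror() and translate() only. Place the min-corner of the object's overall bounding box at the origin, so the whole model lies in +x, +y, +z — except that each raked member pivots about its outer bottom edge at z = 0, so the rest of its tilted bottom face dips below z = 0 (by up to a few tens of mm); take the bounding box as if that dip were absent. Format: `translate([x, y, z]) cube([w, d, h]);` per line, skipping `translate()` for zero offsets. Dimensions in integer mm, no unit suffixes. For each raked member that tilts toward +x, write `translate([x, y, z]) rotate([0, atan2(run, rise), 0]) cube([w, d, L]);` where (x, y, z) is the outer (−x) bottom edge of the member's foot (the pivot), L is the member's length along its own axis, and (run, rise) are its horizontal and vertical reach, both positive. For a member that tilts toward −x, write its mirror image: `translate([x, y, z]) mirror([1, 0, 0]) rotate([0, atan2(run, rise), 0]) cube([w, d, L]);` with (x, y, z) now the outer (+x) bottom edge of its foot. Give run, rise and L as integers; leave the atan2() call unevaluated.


translate([276, 0, 805]) cube([114, 991, 42]);
translate([0, 59, 0]) rotate([0, atan2(276, 805), 0]) cube([40, 42, 851]);
translate([666, 59, 0]) mirror([1, 0, 0]) rotate([0, atan2(276, 805), 0]) cube([40, 42, 851]);
translate([0, 890, 0]) rotate([0, atan2(276, 805), 0]) cube([40, 42, 851]);
translate([666, 890, 0]) mirror([1, 0, 0]) rotate([0, atan2(276, 805), 0]) cube([40, 42, 851]);


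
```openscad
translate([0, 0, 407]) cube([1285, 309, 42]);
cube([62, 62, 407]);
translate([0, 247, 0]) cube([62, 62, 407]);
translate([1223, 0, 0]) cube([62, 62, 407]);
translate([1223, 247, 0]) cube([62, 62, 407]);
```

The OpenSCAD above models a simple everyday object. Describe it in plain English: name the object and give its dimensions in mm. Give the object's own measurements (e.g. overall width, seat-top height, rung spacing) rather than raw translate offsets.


A long wooden bench with a 1285 mm (x) × 309 mm (y) seat, 42 mm thick, its top surface 449 mm above the floor. Four 62 mm square legs at the seat corners, flush with the edges, run from z = 0 to the seat underside.


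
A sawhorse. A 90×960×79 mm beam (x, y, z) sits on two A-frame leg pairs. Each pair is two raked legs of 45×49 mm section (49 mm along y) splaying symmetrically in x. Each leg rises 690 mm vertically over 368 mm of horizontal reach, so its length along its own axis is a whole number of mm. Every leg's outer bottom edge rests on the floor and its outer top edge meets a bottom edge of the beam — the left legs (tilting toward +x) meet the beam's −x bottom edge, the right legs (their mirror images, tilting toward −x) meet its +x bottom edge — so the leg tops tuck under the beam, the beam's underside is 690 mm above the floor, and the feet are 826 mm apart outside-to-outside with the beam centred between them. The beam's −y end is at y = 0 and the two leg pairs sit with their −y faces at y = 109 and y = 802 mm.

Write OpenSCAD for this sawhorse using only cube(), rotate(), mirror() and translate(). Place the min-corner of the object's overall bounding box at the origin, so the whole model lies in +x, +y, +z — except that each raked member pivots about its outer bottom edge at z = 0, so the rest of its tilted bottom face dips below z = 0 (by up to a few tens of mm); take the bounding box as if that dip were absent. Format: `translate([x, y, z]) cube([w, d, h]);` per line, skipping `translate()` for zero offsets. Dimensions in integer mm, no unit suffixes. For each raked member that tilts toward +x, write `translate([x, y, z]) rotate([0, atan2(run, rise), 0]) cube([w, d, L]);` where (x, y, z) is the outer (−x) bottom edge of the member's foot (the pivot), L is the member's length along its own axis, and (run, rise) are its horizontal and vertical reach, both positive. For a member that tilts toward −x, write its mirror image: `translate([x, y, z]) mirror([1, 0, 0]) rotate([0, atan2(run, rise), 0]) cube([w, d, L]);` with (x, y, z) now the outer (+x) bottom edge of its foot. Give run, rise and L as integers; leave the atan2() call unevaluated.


translate([368, 0, 690]) cube([90, 960, 79]);
translate([0, 109, 0]) rotate([0, atan2(368, 690), 0]) cube([45, 49, 782]);
translate([826, 109, 0]) mirror([1, 0, 0]) rotate([0, atan2(368, 690), 0]) cube([45, 49, 782]);
translate([0, 802, 0]) rotate([0, atan2(368, 690), 0]) cube([45, 49, 782]);
translate([826, 802, 0]) mirror([1, 0, 0]) rotate([0, atan2(368, 690), 0]) cube([45, 49, 782]);


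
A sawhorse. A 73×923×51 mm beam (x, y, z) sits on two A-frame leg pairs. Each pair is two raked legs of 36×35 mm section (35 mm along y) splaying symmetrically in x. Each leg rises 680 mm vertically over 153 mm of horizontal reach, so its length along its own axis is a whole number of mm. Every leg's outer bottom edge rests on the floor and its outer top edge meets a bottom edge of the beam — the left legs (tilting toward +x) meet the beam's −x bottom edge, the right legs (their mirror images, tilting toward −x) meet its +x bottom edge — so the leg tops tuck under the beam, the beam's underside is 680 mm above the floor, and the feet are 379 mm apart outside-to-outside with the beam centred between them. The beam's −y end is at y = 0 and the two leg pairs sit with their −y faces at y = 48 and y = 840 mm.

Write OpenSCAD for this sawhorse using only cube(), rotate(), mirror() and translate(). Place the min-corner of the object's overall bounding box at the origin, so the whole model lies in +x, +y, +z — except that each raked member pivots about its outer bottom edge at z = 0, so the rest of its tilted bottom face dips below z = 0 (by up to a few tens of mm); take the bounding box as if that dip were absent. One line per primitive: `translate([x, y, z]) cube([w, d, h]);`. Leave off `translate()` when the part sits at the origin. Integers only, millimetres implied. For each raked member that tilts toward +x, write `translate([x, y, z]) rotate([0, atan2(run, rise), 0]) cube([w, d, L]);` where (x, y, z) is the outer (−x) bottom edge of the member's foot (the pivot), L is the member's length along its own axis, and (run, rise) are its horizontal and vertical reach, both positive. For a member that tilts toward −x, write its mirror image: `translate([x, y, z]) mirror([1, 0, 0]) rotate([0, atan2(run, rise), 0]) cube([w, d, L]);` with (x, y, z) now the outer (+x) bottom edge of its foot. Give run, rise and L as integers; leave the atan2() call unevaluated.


// leg length = √(153² + 680²) = 697
// right-leg outer foot x = 2·153 + 73 = 379
// beam min-corner = (153, 0, 680)
translate([153, 0, 680]) cube([73, 923, 51]);
translate([0, 48, 0]) rotate([0, atan2(153, 680), 0]) cube([36, 35, 697]);
translate([379, 48, 0]) mirror([1, 0, 0]) rotate([0, atan2(153, 680), 0]) cube([36, 35, 697]);
translate([0, 840, 0]) rotate([0, atan2(153, 680), 0]) cube([36, 35, 697]);
translate([379, 840, 0]) mirror([1, 0, 0]) rotate([0, atan2(153, 680), 0]) cube([36, 35, 697]);


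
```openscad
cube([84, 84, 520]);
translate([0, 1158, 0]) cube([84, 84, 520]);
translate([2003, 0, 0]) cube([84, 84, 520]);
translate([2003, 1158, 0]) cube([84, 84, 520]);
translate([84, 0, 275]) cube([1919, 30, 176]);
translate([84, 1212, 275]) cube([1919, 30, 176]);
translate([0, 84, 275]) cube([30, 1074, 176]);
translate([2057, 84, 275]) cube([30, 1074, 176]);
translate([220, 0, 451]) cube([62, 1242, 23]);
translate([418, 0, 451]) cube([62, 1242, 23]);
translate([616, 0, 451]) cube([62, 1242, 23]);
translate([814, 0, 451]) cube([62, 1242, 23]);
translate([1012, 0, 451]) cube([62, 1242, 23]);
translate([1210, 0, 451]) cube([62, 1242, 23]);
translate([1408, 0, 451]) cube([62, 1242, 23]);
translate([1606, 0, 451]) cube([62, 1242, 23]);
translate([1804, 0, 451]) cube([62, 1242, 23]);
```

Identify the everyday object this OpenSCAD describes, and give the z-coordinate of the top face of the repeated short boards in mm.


A bed frame. The slat-top height is 474 mm.

Four posts, four rails, and a row of slats — a bed frame. Slats sit on the rails at z = 275 + 176 = 451; with slat thickness 23, the top is 474 mm.


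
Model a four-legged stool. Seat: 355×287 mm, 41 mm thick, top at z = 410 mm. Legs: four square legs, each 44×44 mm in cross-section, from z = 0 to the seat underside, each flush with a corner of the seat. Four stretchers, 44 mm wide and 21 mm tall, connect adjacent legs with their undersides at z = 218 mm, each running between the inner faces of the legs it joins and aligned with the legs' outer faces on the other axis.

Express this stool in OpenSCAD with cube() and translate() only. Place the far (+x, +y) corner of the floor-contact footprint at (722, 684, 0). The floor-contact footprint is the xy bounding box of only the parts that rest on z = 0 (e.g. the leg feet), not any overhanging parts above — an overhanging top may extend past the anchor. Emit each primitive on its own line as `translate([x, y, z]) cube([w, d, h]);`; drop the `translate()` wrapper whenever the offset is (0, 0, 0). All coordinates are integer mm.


translate([367, 397, 369]) cube([355, 287, 41]);
translate([367, 397, 0]) cube([44, 44, 369]);
translate([678, 397, 0]) cube([44, 44, 369]);
translate([367, 640, 0]) cube([44, 44, 369]);
translate([678, 640, 0]) cube([44, 44, 369]);
translate([411, 397, 218]) cube([267, 44, 21]);
translate([411, 640, 218]) cube([267, 44, 21]);
translate([367, 441, 218]) cube([44, 199, 21]);
translate([678, 441, 218]) cube([44, 199, 21]);


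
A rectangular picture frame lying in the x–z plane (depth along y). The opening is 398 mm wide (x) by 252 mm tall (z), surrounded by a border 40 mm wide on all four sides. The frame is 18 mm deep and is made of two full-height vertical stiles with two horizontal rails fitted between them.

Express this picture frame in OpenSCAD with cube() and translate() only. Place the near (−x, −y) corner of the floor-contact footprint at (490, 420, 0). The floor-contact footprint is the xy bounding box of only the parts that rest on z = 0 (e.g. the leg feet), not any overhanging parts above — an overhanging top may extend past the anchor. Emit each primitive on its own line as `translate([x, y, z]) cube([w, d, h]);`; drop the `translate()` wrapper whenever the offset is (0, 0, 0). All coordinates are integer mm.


translate([490, 420, 0]) cube([40, 18, 332]);
translate([928, 420, 0]) cube([40, 18, 332]);
translate([530, 420, 0]) cube([398, 18, 40]);
translate([530, 420, 292]) cube([398, 18, 40]);


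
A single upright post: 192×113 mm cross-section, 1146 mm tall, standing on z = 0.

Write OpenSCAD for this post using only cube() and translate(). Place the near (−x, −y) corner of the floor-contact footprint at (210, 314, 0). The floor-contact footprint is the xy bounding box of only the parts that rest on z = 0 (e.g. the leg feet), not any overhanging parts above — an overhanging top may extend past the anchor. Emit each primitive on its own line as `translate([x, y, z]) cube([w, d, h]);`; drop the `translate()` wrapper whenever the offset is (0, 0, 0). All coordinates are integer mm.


translate([210, 314, 0]) cube([192, 113, 1146]);


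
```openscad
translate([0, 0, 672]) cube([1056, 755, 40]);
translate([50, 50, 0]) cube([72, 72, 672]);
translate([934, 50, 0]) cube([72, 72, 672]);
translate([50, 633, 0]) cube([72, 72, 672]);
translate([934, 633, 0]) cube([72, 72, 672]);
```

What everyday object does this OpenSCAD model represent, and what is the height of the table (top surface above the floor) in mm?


A table. The table height is 712 mm.

A 1056×755×40 slab sits at z = 672 on four 72 mm square posts — a table. The top surface is at 672 + 40 = 712 mm.


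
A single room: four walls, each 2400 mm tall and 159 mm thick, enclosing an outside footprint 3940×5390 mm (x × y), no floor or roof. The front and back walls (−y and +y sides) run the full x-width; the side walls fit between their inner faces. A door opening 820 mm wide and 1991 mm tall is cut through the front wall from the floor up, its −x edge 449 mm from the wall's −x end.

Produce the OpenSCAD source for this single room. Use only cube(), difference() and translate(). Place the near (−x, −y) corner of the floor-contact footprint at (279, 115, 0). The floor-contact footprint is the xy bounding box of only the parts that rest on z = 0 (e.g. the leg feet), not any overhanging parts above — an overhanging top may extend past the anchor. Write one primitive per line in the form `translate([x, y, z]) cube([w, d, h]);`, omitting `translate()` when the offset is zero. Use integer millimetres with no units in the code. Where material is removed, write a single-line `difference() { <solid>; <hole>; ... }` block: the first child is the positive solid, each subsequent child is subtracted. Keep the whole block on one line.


difference() { translate([279, 115, 0]) cube([3940, 159, 2400]); translate([728, 115, 0]) cube([820, 159, 1991]); }
translate([279, 5346, 0]) cube([3940, 159, 2400]);
translate([279, 274, 0]) cube([159, 5072, 2400]);
translate([4060, 274, 0]) cube([159, 5072, 2400]);


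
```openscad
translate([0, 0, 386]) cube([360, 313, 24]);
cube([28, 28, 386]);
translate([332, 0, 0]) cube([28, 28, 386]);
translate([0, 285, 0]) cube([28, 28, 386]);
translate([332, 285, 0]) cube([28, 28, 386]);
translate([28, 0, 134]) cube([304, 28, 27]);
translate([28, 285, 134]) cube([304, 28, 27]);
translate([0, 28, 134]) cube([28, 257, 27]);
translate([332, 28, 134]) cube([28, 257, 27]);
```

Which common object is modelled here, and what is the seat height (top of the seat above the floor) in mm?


A stool. The seat height is 410 mm.

A 360×313×24 slab at z = 386 on four corner posts — a stool. The seat top is 386 + 24 = 410 mm.
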